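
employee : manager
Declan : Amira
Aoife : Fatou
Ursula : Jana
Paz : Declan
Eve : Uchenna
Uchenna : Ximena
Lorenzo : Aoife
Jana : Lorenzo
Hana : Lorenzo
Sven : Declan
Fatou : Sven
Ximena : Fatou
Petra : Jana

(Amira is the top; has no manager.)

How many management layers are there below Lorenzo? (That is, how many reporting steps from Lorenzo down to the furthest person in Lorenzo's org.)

The longest chain under Lorenzo runs Lorenzo → Jana → Ursula, which is 2 levels below Lorenzo.

2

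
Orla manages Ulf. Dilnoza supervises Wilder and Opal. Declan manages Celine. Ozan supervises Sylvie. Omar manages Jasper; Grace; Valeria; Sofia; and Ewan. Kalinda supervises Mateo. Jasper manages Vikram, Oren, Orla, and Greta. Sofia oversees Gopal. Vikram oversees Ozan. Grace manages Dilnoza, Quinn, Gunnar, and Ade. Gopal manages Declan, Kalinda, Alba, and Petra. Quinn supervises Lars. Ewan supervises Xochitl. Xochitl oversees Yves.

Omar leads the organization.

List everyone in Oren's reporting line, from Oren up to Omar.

Oren reports to Jasper. Jasper reports to Omar. Omar is at the top.

Oren -> Jasper -> Omar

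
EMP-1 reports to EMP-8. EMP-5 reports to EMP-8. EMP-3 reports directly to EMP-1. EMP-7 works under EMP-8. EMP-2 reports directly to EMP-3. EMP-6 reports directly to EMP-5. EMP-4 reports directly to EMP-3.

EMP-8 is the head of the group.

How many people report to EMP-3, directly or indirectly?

EMP-3 directly manages EMP-2, EMP-4. EMP-2 has no reports. EMP-4 has no reports. So EMP-3's organization is 2 direct reports plus everyone under them: 1 + 1 = 2.

2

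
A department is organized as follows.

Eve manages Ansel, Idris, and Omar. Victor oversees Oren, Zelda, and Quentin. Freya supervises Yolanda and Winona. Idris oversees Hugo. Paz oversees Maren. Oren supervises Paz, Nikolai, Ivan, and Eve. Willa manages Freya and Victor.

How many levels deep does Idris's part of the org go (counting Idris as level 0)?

The longest chain under Idris runs Idris → Hugo, which is 1 level below Idris.

1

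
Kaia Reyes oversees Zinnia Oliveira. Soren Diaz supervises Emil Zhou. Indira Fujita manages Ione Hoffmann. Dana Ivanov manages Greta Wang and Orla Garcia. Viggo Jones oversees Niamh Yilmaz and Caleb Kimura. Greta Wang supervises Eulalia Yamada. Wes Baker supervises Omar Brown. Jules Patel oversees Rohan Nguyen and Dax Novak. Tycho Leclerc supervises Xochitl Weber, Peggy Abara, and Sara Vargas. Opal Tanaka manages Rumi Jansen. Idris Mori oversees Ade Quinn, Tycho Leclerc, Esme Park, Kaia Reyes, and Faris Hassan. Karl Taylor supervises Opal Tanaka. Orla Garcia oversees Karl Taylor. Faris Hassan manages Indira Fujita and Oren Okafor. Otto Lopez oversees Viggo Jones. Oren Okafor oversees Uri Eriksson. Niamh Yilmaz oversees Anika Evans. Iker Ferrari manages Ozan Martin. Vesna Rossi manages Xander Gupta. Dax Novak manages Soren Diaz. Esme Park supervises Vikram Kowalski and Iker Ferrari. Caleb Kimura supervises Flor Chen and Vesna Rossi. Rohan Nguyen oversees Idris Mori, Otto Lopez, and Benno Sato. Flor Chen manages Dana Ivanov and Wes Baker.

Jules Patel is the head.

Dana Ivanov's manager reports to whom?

Dana Ivanov reports to Flor Chen, and Flor Chen reports to Caleb Kimura. So Dana Ivanov's skip-level manager is Caleb Kimura.

Caleb Kimura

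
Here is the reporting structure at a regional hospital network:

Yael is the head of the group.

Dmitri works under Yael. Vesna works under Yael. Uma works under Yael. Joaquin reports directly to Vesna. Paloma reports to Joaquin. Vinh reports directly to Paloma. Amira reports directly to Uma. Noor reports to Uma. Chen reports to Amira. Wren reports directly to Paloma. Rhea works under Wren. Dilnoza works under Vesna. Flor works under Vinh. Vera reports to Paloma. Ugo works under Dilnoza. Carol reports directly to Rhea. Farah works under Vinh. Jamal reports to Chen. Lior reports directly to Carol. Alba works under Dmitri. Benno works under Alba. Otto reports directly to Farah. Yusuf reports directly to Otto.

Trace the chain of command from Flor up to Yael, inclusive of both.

Flor -> Vinh -> Paloma -> Joaquin -> Vesna -> Yael

Flor reports to Vinh. Vinh reports to Paloma. Paloma reports to Joaquin. Joaquin reports to Vesna. Vesna reports to Yael. Yael is at the top.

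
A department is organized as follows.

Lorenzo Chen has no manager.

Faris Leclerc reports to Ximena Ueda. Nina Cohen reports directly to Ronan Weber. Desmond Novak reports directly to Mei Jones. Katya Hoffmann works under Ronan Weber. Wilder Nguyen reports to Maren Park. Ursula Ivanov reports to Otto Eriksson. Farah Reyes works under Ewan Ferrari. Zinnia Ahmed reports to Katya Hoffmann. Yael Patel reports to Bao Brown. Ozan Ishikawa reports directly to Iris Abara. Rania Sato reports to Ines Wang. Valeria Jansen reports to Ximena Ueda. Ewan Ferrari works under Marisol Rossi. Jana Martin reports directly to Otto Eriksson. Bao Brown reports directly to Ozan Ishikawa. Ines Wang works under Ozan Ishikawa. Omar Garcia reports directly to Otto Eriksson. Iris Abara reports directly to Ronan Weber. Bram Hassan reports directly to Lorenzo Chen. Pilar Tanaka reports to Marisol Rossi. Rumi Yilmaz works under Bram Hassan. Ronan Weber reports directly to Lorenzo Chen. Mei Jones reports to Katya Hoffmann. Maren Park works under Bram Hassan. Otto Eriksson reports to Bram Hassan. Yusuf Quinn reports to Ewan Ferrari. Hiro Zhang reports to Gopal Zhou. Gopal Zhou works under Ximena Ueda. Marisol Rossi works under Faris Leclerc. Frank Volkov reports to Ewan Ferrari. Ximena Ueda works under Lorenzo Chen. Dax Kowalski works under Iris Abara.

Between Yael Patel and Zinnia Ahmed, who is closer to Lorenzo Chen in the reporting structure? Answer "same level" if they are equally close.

Zinnia Ahmed

Yael Patel is 5 levels below Lorenzo Chen; Zinnia Ahmed is 3. Zinnia Ahmed is higher.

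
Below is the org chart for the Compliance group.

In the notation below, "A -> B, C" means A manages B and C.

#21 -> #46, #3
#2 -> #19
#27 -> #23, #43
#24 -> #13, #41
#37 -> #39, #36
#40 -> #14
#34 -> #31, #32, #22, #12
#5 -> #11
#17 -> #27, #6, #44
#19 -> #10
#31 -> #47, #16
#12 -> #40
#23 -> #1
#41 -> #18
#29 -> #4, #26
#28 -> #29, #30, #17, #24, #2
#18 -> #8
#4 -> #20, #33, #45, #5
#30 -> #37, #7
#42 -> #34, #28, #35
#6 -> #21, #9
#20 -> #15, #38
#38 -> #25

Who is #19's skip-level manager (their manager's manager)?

#28

#19 reports to #2, and #2 reports to #28. So #19's skip-level manager is #28.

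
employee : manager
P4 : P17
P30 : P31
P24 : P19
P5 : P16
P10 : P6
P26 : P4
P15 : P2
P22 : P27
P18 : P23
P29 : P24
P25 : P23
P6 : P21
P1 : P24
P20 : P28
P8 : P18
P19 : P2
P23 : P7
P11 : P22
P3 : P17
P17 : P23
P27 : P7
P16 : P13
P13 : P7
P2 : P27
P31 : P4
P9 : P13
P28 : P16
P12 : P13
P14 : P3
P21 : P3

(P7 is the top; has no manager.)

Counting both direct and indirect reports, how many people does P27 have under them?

8

P27 directly manages P22, P2. Under P22: P11 (1). Under P2: P19, P24, P1, P29, P15 (5). So P27's organization is 2 direct reports plus everyone under them: 2 + 6 = 8.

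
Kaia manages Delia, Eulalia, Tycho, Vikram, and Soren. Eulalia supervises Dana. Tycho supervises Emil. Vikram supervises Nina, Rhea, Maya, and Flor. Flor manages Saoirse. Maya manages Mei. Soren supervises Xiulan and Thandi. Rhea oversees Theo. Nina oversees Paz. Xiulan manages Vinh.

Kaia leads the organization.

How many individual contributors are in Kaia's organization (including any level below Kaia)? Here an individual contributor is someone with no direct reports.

9

The people in Kaia's organization with no one reporting to them are Vinh, Thandi, Paz, Theo, Mei, Saoirse, Emil, Dana, Delia. That is 9.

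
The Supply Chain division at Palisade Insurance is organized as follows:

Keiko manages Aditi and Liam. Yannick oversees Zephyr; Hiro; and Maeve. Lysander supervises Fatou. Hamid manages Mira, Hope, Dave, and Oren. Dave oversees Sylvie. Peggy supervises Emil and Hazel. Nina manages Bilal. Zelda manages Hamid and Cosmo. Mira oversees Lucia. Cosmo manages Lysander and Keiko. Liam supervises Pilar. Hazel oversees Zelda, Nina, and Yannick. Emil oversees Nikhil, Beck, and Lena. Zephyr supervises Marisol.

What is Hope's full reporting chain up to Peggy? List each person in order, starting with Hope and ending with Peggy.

Hope -> Hamid -> Zelda -> Hazel -> Peggy

Hope reports to Hamid. Hamid reports to Zelda. Zelda reports to Hazel. Hazel reports to Peggy. Peggy is at the top.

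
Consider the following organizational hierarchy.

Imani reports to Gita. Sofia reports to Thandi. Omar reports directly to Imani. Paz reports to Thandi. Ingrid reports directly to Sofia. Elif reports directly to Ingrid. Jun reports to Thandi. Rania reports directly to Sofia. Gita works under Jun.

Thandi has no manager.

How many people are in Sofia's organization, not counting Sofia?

Sofia directly manages Ingrid, Rania. Under Ingrid: Elif (1). Rania has no reports. So Sofia's organization is 2 direct reports plus everyone under them: 2 + 1 = 3.

3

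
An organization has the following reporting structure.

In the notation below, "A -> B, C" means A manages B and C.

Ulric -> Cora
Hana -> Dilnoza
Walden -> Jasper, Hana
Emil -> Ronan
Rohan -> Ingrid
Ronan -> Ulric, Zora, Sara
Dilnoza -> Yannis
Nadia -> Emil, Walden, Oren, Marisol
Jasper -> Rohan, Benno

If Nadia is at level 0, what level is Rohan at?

Chain from Rohan up to Nadia: Rohan → Jasper → Walden → Nadia. That is 3 steps up, so Rohan is 3 levels below Nadia.

3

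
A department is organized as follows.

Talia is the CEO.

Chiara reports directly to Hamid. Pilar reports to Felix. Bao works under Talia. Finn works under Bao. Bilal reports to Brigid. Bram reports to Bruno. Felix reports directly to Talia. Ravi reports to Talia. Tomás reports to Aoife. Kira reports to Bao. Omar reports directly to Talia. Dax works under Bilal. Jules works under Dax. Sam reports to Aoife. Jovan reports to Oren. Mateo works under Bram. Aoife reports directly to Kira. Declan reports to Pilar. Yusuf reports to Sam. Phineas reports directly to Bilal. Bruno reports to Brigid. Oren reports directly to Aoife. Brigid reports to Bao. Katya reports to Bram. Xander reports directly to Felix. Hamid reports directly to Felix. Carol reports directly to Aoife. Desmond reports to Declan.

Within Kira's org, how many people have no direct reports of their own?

4

The people in Kira's organization with no one reporting to them are Carol, Tomás, Jovan, Yusuf. That is 4.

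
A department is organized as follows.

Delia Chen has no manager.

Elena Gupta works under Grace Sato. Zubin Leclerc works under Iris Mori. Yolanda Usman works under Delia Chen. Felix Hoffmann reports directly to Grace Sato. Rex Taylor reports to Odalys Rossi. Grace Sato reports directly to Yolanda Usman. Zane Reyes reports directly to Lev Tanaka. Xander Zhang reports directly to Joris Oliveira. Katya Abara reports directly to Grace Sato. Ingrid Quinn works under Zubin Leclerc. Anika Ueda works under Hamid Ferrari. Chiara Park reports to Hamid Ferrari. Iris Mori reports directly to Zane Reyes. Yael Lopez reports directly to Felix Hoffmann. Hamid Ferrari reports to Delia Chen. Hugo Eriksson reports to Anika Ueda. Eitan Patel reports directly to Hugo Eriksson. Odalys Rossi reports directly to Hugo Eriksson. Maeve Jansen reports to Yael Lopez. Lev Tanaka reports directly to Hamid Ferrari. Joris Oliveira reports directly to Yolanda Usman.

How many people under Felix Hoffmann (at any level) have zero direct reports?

The only person in Felix Hoffmann's organization with no one reporting to them is Maeve Jansen. That is 1.

1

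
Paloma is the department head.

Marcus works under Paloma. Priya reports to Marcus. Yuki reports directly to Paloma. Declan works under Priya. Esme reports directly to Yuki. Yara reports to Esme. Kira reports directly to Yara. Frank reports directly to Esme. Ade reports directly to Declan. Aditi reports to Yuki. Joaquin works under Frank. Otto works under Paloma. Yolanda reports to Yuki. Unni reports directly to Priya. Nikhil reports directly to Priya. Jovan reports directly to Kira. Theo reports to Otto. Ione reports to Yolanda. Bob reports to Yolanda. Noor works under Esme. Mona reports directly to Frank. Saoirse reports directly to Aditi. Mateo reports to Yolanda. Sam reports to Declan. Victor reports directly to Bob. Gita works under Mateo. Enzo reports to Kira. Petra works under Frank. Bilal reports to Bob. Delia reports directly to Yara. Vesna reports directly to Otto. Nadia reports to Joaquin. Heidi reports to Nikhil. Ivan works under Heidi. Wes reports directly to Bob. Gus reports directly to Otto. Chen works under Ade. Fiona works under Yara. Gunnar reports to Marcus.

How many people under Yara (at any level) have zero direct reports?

The people in Yara's organization with no one reporting to them are Fiona, Delia, Enzo, Jovan. That is 4.

4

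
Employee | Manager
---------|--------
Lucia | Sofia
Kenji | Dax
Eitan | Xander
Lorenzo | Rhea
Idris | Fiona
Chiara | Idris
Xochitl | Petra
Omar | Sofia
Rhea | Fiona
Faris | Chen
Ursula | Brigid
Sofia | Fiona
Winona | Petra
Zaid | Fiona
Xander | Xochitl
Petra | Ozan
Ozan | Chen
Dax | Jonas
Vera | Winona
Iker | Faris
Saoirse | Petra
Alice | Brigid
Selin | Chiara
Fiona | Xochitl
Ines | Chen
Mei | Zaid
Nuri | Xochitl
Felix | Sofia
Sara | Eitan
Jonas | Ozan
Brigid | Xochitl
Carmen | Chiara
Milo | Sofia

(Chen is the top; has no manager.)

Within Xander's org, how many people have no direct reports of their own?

The only person in Xander's organization with no one reporting to them is Sara. That is 1.

1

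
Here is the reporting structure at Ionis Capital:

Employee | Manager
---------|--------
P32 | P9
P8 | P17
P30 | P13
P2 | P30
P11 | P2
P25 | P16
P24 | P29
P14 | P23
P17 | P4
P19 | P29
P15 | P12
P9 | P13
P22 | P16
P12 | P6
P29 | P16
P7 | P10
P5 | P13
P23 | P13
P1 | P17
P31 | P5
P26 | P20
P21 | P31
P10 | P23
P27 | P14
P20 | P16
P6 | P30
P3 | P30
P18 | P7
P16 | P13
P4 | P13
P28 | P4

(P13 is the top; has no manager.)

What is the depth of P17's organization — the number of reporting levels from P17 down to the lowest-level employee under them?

1

The longest chain under P17 runs P17 → P1, which is 1 level below P17.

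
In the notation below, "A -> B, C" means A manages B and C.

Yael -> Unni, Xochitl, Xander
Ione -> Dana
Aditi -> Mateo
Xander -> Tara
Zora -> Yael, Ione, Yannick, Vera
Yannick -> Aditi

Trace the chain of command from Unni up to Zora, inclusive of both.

Unni -> Yael -> Zora

Unni reports to Yael. Yael reports to Zora. Zora is at the top.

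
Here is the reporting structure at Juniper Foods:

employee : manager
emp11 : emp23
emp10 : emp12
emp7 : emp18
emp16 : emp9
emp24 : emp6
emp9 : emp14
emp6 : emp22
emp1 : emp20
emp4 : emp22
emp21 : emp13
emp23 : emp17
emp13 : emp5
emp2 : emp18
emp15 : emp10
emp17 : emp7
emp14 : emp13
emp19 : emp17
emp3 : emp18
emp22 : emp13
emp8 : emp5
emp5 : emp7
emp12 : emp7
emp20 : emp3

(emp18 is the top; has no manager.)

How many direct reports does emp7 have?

emp7 directly manages emp5, emp17, emp12. That is 3 direct reports.

3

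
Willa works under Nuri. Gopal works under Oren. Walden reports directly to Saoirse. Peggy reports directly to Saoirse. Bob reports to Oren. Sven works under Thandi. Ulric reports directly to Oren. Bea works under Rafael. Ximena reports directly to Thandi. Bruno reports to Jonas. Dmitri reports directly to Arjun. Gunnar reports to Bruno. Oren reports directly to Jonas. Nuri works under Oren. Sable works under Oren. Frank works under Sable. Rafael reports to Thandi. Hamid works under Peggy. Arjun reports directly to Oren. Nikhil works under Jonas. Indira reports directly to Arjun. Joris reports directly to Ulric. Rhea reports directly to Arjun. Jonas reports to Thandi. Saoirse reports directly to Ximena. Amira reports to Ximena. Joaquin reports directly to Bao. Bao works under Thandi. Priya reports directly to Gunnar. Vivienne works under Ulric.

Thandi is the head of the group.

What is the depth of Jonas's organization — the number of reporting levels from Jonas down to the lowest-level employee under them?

The longest chain under Jonas runs Jonas → Oren → Arjun → Rhea, which is 3 levels below Jonas.

3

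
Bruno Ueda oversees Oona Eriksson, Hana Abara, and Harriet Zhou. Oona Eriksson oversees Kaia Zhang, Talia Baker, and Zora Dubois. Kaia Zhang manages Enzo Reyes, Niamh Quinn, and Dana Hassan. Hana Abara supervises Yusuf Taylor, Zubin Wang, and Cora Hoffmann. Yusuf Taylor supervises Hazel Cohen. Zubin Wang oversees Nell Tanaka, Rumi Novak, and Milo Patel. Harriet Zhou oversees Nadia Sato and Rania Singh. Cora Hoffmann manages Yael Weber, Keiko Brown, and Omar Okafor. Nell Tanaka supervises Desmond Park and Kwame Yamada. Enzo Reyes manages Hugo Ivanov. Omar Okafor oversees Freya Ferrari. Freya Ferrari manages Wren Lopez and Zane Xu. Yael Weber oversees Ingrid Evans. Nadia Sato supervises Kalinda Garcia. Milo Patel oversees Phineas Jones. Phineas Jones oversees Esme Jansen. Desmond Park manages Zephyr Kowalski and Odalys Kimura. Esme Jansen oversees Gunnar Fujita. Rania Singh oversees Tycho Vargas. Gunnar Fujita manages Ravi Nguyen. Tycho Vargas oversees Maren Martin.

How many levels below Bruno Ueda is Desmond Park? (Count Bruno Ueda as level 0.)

4

Chain from Desmond Park up to Bruno Ueda: Desmond Park → Nell Tanaka → Zubin Wang → Hana Abara → Bruno Ueda. That is 4 steps up, so Desmond Park is 4 levels below Bruno Ueda.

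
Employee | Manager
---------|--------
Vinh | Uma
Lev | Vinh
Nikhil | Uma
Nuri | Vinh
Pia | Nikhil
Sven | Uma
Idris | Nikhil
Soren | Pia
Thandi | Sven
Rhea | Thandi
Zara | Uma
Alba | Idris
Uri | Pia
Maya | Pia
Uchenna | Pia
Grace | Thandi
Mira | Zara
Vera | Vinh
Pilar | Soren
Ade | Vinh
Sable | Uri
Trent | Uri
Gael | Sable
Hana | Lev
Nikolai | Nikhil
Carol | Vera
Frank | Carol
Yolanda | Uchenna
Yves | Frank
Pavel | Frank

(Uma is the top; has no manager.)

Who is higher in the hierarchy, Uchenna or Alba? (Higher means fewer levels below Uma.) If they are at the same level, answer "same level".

Both Uchenna and Alba are 3 levels below Uma.

same level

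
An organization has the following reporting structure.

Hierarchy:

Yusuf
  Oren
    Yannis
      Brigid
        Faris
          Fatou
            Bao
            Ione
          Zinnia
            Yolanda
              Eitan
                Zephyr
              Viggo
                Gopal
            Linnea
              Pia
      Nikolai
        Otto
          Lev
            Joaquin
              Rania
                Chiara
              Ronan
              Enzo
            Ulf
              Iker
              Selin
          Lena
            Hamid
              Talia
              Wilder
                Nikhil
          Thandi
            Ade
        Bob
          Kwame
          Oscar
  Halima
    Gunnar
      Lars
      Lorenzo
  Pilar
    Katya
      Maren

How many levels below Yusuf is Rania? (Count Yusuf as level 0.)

7

Chain from Rania up to Yusuf: Rania → Joaquin → Lev → Otto → Nikolai → Yannis → Oren → Yusuf. That is 7 steps up, so Rania is 7 levels below Yusuf.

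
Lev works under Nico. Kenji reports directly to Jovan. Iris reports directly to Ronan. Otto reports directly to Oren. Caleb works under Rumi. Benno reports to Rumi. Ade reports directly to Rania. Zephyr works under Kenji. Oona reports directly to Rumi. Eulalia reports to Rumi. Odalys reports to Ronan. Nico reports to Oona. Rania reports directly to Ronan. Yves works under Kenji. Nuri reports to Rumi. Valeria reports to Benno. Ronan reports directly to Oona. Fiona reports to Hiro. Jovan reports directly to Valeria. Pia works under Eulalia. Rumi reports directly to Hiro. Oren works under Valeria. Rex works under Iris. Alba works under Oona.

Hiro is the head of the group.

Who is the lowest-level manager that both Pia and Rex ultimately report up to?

Rumi

Pia's chain of managers is Eulalia, Rumi, Hiro. Rex's chain of managers is Iris, Ronan, Oona, Rumi, Hiro. The first manager that appears in both chains is Rumi.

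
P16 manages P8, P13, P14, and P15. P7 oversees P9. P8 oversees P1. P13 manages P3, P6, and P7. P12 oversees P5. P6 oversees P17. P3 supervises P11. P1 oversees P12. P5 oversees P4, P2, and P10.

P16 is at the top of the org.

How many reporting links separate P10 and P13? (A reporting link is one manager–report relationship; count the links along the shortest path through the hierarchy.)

P10 is 5 levels below P16, and P13 is 1 level below P16 (their lowest common manager). The shortest path runs up from P10 to P16 and back down to P13: 5 + 1 = 6 links.

6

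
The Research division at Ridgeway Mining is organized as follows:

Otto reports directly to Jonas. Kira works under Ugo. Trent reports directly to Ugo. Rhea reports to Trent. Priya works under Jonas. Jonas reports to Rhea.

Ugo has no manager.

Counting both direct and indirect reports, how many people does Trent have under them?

Trent directly manages Rhea. Under Rhea: Jonas, Otto, Priya (3). That's 4 in total.

4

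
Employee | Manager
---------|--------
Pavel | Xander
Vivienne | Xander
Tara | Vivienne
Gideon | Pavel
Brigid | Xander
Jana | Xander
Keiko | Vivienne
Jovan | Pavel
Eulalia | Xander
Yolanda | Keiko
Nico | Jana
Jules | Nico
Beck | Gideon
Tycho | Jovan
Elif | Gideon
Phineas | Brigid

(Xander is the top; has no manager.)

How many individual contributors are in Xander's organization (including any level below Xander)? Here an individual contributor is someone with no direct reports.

The people in Xander's organization with no one reporting to them are Eulalia, Jules, Phineas, Yolanda, Tara, Tycho, Elif, Beck. That is 8.

8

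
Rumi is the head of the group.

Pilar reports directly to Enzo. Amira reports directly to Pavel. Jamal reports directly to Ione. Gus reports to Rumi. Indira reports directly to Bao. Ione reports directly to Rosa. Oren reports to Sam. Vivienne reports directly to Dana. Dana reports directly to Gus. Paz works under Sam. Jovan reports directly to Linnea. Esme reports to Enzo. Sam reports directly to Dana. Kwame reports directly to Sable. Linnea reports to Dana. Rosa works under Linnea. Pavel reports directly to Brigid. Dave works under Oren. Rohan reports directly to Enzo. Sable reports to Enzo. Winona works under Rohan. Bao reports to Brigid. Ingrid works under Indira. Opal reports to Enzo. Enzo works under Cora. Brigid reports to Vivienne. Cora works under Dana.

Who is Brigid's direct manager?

Brigid reports directly to Vivienne.

Vivienne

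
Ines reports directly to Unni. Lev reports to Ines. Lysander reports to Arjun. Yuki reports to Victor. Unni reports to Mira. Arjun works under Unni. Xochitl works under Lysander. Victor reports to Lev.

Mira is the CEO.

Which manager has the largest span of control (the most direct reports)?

Unni

Direct-report counts: Mira has 1; Unni has 2; Ines has 1; Lev has 1; Victor has 1; Arjun has 1; Lysander has 1. The largest is 2, held by Unni.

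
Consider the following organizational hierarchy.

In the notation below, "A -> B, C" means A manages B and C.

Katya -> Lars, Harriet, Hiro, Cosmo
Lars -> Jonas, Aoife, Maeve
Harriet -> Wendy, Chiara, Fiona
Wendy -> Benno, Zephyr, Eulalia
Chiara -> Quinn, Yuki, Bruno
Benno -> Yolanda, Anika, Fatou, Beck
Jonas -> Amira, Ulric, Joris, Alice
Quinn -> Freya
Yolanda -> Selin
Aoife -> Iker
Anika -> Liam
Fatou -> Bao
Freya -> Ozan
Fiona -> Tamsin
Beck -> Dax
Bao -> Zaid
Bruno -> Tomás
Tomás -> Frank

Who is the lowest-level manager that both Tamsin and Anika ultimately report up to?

Tamsin's chain of managers is Fiona, Harriet, Katya. Anika's chain of managers is Benno, Wendy, Harriet, Katya. The first manager that appears in both chains is Harriet.

Harriet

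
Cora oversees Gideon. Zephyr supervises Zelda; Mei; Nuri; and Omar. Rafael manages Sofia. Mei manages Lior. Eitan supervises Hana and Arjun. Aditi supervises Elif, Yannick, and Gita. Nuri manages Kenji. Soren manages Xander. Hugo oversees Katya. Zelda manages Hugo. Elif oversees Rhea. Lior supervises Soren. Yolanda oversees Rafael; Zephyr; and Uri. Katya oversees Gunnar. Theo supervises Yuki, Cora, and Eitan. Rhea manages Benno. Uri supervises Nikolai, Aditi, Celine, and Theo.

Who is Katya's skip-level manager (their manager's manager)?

Zelda

Katya reports to Hugo, and Hugo reports to Zelda. So Katya's skip-level manager is Zelda.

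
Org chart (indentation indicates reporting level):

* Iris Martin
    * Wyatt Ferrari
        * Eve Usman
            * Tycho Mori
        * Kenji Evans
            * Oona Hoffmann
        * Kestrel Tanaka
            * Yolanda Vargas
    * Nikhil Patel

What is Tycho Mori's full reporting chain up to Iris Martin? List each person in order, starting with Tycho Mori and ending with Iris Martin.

Tycho Mori reports to Eve Usman. Eve Usman reports to Wyatt Ferrari. Wyatt Ferrari reports to Iris Martin. Iris Martin is at the top.

Tycho Mori -> Eve Usman -> Wyatt Ferrari -> Iris Martin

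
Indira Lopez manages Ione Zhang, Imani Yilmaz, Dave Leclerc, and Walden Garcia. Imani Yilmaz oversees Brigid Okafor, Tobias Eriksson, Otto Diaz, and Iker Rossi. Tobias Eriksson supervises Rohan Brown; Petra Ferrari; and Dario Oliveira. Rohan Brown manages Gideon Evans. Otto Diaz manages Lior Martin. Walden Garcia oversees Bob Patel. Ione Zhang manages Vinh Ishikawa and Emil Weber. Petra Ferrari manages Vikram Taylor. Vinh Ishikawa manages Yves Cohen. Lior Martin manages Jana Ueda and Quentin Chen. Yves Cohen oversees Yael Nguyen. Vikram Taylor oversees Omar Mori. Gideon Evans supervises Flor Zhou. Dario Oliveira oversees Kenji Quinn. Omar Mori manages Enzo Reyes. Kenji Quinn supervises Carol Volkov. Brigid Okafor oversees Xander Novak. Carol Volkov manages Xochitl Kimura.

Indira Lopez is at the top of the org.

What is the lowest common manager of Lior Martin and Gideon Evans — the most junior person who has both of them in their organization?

Imani Yilmaz

Lior Martin's chain of managers is Otto Diaz, Imani Yilmaz, Indira Lopez. Gideon Evans's chain of managers is Rohan Brown, Tobias Eriksson, Imani Yilmaz, Indira Lopez. The first manager that appears in both chains is Imani Yilmaz.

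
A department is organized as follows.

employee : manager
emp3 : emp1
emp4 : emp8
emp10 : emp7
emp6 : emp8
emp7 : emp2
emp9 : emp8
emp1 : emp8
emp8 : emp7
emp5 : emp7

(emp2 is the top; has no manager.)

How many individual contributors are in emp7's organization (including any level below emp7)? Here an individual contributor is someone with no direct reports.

6

The people in emp7's organization with no one reporting to them are emp10, emp5, emp6, emp4, emp9, emp3. That is 6.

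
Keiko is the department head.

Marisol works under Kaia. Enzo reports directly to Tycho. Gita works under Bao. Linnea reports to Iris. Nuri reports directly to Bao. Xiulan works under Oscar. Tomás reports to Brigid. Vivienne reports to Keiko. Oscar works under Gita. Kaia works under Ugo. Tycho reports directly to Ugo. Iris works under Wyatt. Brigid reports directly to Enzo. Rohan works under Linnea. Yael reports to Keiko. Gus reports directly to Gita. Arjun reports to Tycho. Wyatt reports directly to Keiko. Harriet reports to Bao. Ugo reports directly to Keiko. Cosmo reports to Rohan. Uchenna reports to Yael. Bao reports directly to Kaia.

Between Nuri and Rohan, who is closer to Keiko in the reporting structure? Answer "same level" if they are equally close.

same level

Both Nuri and Rohan are 4 levels below Keiko.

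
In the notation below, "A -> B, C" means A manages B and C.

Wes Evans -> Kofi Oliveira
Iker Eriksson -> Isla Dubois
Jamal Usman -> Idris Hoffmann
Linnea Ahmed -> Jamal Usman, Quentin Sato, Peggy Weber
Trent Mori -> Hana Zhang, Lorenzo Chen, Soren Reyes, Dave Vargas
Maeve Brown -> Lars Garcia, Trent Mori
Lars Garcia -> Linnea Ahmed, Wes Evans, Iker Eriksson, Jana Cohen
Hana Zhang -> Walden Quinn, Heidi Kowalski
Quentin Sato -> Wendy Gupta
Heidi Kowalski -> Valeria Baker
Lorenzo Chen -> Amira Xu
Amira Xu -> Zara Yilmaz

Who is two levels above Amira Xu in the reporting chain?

Amira Xu reports to Lorenzo Chen, and Lorenzo Chen reports to Trent Mori. So Amira Xu's skip-level manager is Trent Mori.

Trent Mori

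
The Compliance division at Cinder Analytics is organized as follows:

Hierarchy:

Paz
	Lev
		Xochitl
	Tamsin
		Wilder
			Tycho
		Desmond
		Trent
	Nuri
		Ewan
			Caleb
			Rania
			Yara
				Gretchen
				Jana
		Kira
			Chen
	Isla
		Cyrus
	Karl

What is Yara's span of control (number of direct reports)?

2

Yara directly manages Gretchen, Jana. That is 2 direct reports.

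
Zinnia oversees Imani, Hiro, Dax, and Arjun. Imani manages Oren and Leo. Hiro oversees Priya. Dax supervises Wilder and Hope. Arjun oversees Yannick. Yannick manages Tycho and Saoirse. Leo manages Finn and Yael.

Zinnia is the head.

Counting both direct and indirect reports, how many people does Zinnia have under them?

14

Zinnia directly manages Imani, Hiro, Dax, Arjun. Under Imani: Leo, Yael, Finn, Oren (4). Under Hiro: Priya (1). Under Dax: Wilder, Hope (2). Under Arjun: Yannick, Saoirse, Tycho (3). So Zinnia's organization is 4 direct reports plus everyone under them: 5 + 2 + 3 + 4 = 14.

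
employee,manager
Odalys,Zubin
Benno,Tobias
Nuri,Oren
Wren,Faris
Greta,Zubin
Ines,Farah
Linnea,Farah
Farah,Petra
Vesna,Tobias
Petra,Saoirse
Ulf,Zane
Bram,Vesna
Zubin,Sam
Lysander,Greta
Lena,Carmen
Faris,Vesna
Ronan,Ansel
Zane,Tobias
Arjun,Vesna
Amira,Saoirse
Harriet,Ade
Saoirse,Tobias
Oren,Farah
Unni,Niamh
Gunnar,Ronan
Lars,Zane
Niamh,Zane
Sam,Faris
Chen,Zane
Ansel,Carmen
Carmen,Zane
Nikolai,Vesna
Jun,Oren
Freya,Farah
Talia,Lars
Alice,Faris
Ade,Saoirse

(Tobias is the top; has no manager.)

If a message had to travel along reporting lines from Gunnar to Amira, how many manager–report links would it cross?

Gunnar is 5 levels below Tobias, and Amira is 2 levels below Tobias (their lowest common manager). The shortest path runs up from Gunnar to Tobias and back down to Amira: 5 + 2 = 7 links.

7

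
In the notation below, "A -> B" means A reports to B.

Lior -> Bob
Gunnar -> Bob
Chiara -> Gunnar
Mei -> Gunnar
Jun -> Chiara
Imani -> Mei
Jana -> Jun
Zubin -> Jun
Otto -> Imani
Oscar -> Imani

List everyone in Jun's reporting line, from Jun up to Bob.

Jun -> Chiara -> Gunnar -> Bob

Jun reports to Chiara. Chiara reports to Gunnar. Gunnar reports to Bob. Bob is at the top.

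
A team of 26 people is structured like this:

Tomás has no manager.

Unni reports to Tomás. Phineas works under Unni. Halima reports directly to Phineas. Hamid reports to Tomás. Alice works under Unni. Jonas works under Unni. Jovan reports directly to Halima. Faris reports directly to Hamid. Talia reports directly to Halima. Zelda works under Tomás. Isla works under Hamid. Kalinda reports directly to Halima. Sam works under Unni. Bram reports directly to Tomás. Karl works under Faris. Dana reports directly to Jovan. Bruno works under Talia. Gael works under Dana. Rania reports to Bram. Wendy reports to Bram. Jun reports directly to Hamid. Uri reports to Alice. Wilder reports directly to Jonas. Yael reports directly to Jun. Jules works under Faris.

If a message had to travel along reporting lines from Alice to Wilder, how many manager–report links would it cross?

Alice is 1 level below Unni, and Wilder is 2 levels below Unni (their lowest common manager). The shortest path runs up from Alice to Unni and back down to Wilder: 1 + 2 = 3 links.

3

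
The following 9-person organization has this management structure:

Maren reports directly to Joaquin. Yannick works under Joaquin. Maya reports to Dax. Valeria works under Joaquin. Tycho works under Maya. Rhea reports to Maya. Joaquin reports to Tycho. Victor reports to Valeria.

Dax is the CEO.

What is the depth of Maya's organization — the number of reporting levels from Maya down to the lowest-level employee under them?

The longest chain under Maya runs Maya → Tycho → Joaquin → Valeria → Victor, which is 4 levels below Maya.

4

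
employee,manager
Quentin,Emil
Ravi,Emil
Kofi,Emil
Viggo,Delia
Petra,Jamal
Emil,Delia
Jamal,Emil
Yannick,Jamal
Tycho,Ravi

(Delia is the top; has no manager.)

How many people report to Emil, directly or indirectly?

7

Emil directly manages Jamal, Ravi, Kofi, Quentin. Under Jamal: Yannick, Petra (2). Under Ravi: Tycho (1). Kofi has no reports. Quentin has no reports. So Emil's organization is 4 direct reports plus everyone under them: 3 + 2 + 1 + 1 = 7.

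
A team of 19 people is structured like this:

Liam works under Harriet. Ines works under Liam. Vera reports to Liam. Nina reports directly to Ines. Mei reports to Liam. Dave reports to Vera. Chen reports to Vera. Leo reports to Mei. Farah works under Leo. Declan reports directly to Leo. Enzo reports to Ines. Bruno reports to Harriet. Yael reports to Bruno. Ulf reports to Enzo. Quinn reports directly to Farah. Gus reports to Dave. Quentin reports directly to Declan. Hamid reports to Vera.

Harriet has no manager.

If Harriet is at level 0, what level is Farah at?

4

Chain from Farah up to Harriet: Farah → Leo → Mei → Liam → Harriet. That is 4 steps up, so Farah is 4 levels below Harriet.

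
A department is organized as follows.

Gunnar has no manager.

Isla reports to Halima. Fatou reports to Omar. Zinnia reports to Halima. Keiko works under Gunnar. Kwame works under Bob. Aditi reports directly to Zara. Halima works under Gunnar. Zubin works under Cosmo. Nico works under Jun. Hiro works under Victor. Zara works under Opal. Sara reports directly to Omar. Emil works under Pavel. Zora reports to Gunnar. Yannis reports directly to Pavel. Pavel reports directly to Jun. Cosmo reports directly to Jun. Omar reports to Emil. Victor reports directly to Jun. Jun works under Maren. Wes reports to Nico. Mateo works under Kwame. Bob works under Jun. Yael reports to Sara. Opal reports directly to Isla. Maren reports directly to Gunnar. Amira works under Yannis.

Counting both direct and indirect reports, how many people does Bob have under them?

Bob directly manages Kwame. Under Kwame: Mateo (1). That's 2 in total.

2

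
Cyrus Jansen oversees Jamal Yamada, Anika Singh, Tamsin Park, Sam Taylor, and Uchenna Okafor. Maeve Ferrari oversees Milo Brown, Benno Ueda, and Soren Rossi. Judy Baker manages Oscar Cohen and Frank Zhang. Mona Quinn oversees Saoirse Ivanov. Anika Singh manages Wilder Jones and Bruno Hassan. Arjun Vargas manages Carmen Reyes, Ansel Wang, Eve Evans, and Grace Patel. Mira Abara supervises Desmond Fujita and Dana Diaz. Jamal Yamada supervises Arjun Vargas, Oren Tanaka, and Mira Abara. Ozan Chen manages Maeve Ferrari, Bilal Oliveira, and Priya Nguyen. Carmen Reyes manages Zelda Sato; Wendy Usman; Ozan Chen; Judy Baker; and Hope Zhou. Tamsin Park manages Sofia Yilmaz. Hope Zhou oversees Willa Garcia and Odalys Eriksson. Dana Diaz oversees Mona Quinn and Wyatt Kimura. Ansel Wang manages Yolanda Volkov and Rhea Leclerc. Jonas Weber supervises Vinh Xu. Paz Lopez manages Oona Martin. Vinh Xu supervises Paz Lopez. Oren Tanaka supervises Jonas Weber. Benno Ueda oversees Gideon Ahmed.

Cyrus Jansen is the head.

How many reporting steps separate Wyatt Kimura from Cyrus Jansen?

4

Chain from Wyatt Kimura up to Cyrus Jansen: Wyatt Kimura → Dana Diaz → Mira Abara → Jamal Yamada → Cyrus Jansen. That is 4 steps up, so Wyatt Kimura is 4 levels below Cyrus Jansen.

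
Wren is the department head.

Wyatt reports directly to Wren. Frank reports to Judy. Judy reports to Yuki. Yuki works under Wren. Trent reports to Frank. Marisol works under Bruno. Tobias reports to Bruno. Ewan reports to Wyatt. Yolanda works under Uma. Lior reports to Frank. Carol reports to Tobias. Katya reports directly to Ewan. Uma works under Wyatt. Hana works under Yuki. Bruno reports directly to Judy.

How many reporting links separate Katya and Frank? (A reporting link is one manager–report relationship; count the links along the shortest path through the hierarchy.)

6

Katya is 3 levels below Wren, and Frank is 3 levels below Wren (their lowest common manager). The shortest path runs up from Katya to Wren and back down to Frank: 3 + 3 = 6 links.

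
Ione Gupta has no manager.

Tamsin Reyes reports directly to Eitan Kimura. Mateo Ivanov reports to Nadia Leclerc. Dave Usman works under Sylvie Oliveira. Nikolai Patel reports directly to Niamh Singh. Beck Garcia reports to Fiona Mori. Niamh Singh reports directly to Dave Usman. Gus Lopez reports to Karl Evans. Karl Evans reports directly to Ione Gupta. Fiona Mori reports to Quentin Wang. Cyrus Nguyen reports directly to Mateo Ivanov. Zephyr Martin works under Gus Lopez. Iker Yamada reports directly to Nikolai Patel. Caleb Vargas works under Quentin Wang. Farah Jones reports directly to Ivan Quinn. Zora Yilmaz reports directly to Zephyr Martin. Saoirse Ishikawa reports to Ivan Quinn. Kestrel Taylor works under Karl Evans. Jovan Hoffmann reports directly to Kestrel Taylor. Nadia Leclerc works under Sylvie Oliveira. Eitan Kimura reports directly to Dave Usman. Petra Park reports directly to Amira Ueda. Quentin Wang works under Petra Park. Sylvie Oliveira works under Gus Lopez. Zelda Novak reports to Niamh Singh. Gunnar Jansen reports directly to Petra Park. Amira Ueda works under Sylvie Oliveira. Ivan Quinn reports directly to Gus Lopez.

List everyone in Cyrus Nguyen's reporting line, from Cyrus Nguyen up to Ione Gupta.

Cyrus Nguyen -> Mateo Ivanov -> Nadia Leclerc -> Sylvie Oliveira -> Gus Lopez -> Karl Evans -> Ione Gupta

Cyrus Nguyen reports to Mateo Ivanov. Mateo Ivanov reports to Nadia Leclerc. Nadia Leclerc reports to Sylvie Oliveira. Sylvie Oliveira reports to Gus Lopez. Gus Lopez reports to Karl Evans. Karl Evans reports to Ione Gupta. Ione Gupta is at the top.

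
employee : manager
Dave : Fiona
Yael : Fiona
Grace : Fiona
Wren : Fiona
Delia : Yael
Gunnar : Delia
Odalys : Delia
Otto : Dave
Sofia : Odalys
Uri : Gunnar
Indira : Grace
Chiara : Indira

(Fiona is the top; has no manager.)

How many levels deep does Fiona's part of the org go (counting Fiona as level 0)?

The longest chain under Fiona runs Fiona → Yael → Delia → Odalys → Sofia, which is 4 levels below Fiona.

4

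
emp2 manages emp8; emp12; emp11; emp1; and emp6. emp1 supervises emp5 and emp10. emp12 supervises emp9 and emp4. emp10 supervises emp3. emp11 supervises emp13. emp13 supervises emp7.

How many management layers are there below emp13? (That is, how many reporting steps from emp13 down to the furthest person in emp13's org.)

The longest chain under emp13 runs emp13 → emp7, which is 1 level below emp13.

1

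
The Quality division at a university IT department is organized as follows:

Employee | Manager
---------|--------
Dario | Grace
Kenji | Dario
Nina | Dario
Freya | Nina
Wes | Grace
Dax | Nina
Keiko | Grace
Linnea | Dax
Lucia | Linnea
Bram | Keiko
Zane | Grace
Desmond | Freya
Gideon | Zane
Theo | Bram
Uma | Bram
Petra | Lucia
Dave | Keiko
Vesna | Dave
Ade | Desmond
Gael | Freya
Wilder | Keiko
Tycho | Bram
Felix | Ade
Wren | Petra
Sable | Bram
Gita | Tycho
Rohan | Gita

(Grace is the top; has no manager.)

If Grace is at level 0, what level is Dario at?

1

Chain from Dario up to Grace: Dario → Grace. That is 1 step up, so Dario is 1 level below Grace.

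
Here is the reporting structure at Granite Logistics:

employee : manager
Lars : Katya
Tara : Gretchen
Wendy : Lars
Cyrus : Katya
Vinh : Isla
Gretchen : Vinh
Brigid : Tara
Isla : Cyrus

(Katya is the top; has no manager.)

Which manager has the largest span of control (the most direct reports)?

Katya

Direct-report counts: Katya has 2; Lars has 1; Cyrus has 1; Isla has 1; Vinh has 1; Gretchen has 1; Tara has 1. The largest is 2, held by Katya.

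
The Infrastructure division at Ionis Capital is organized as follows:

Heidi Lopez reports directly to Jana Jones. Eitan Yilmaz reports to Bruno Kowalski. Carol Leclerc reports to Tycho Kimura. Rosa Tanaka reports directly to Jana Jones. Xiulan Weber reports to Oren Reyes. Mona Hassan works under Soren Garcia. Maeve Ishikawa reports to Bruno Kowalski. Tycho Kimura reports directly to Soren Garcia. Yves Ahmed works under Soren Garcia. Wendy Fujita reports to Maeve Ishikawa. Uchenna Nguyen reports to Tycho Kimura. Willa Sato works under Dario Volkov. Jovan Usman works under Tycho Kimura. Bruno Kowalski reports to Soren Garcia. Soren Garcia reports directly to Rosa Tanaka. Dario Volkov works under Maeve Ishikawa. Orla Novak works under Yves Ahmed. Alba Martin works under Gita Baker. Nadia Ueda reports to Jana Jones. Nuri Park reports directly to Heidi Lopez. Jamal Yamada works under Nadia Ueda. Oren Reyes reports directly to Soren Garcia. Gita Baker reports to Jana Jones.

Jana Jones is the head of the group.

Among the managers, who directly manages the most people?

Soren Garcia

Direct-report counts: Jana Jones has 4; Heidi Lopez has 1; Nadia Ueda has 1; Gita Baker has 1; Rosa Tanaka has 1; Soren Garcia has 5; Bruno Kowalski has 2; Maeve Ishikawa has 2; Dario Volkov has 1; Oren Reyes has 1; Tycho Kimura has 3; Yves Ahmed has 1. The largest is 5, held by Soren Garcia.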